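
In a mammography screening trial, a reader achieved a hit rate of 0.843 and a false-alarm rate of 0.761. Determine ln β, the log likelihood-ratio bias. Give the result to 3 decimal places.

z(0.843) = 1.0069, z(0.761) = 0.7095
ln β = −½·[z(H)² − z(FA)²] = −0.5 × (1.0138 − 0.5034) = -0.2552

ln β = -0.255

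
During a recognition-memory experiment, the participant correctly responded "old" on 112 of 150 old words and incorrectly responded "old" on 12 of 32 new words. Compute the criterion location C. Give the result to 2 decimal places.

H = 112/150 = 0.7467
FA = 12/32 = 0.3750
z(H) = 0.6641
z(FA) = -0.3186
c = −½·[z(H) + z(FA)] = −0.5 × (0.6641 + (-0.3186)) = -0.17275
c < 0: the participant has a liberal response bias.

C = -0.17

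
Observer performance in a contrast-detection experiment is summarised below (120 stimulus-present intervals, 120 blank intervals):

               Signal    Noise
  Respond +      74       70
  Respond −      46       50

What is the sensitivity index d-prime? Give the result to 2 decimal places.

d-prime = 0.09

H = 74/120 = 0.6167
FA = 70/120 = 0.5833
z(0.6167) = 0.2968, z(0.5833) = 0.2103
d' = z(H) − z(FA) = 0.2968 − 0.2103 = 0.0865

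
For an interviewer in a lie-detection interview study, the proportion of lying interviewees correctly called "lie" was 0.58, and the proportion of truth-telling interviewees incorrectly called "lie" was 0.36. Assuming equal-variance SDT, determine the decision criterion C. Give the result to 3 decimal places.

z(H) = z(0.58) = 0.2019
z(FA) = z(0.36) = -0.3585
c = −½·[z(H) + z(FA)] = −0.5 × (0.2019 + (-0.3585)) = 0.0783

C = 0.078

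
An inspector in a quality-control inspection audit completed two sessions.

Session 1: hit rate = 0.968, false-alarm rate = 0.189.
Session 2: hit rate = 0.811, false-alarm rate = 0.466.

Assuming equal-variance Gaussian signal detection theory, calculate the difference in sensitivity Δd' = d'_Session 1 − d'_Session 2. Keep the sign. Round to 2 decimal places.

Session 1: z(0.968) = 1.852, z(0.189) = -0.882, d' = 2.734
Session 2: z(0.811) = 0.882, z(0.466) = -0.085, d' = 0.967
Δd' = d'_Session 1 − d'_Session 2 = 2.734 − 0.967 = 1.767
Session 1 has the higher sensitivity.

Δd' = 1.77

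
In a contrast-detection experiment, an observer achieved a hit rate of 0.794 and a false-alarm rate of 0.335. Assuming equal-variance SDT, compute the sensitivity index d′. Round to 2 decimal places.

d′ = 1.25

z(0.794) = 0.820, z(0.335) = -0.426
d' = z(H) − z(FA) = 0.820 − (-0.426) = 1.246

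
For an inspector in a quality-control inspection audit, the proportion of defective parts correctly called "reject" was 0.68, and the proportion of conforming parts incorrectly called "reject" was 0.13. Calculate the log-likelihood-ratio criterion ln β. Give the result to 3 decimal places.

ln β = 0.525

Φ⁻¹(H) = 0.4677
Φ⁻¹(FA) = -1.1264
ln β = −½·[z(H)² − z(FA)²] = −0.5 × (0.2187 − 1.2688) = 0.52505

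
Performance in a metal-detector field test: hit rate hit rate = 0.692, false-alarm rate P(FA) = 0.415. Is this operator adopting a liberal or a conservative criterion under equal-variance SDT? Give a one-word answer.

z(H) = 0.502, z(FA) = -0.215
c = −½·(z(H) + z(FA)) = -0.1435
c < 0 → liberal criterion (biased toward responding “yes”).

liberal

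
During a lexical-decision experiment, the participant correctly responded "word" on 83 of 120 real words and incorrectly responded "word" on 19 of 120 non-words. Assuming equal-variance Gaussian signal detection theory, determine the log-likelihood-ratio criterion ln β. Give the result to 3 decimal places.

H = 83/120 = 0.6917
FA = 19/120 = 0.1583
z(H) = z(0.6917) = 0.5007
z(FA) = z(0.1583) = -1.0015
ln β = −½·[z(H)² − z(FA)²] = −0.5 × (0.2507 − 1.0030) = 0.37615

ln β = 0.376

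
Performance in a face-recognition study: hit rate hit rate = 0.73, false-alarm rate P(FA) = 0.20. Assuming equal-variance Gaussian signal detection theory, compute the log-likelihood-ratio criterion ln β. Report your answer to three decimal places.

z(H) = z(0.73) = 0.6128
z(FA) = z(0.20) = -0.8416
ln β = −½·[z(H)² − z(FA)²] = −0.5 × (0.3755 − 0.7083) = 0.1664

ln β = 0.166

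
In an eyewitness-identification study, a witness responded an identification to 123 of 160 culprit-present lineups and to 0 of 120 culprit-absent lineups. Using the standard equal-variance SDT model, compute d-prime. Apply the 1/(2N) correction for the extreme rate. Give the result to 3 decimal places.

The false-alarm rate is 0/120 = 0, so apply the 1/(2N) correction: FA → 1/(2·120) = 0.00417.
z(H) = z(0.76875) = 0.7347
z(FA) = z(0.00417) = -2.6380
d' = 0.7347 − (-2.6380) = 3.3727

d-prime = 3.373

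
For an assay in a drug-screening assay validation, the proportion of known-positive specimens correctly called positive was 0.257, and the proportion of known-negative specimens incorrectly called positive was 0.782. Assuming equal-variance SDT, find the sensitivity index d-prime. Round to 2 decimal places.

d-prime = -1.43

Φ⁻¹(H) = -0.6526
Φ⁻¹(FA) = 0.7790
d' = z(H) − z(FA) = -0.6526 − 0.7790 = -1.4316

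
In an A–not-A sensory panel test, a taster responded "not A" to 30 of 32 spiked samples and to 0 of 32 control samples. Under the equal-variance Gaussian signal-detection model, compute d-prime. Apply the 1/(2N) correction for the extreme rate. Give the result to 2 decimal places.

d-prime = 3.69

The false-alarm rate is 0/32 = 0, so apply the 1/(2N) correction: FA → 1/(2·32) = 0.01562.
z(H) = z(0.93750) = 1.534
z(FA) = z(0.01562) = -2.154
d' = 1.534 − (-2.154) = 3.688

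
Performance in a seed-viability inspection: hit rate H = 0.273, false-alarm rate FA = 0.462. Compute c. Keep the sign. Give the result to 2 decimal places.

c = 0.35

z(H) = -0.6038
z(FA) = -0.0954
c = −½·[z(H) + z(FA)] = −0.5 × (-0.6038 + (-0.0954)) = 0.3496
c > 0: the technician has a conservative response bias.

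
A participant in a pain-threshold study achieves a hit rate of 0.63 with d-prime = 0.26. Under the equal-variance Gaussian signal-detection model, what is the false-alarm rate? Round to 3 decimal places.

z(hit rate) = z(0.63) = 0.3319
z(FA) = z(H) − d' = 0.3319 − 0.26 = 0.0719
false-alarm rate = Φ(0.0719) = 0.5287

false-alarm rate = 0.529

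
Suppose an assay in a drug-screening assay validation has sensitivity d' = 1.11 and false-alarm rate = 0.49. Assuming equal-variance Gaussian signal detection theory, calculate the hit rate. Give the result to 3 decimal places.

hit rate = 0.861

z(false-alarm rate) = z(0.49) = -0.0251
z(H) = z(FA) + d' = -0.0251 + 1.11 = 1.0849
hit rate = Φ(1.0849) = 0.8610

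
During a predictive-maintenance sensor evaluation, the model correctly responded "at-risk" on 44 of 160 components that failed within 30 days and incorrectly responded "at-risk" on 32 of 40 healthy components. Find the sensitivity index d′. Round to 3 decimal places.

H = 44/160 = 0.2750
FA = 32/40 = 0.8000
z(H) = z(0.2750) = -0.5978
z(FA) = z(0.8000) = 0.8416
d' = z(H) − z(FA) = -0.5978 − 0.8416 = -1.4394

d′ = -1.439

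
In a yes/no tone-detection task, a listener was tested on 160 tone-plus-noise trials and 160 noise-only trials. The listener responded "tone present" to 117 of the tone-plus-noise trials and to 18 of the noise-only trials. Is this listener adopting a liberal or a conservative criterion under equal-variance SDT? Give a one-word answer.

z(H) = 0.617, z(FA) = -1.213
c = −½·(z(H) + z(FA)) = 0.298
c > 0 → conservative criterion (biased toward responding “no”).

conservative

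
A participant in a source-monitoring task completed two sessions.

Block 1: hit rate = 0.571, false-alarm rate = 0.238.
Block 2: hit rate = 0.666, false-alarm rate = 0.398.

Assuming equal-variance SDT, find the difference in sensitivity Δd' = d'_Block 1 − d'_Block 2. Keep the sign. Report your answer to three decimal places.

Δd' = 0.204

Block 1: z(0.571) = 0.1789, z(0.238) = -0.7128, d' = 0.8917
Block 2: z(0.666) = 0.4289, z(0.398) = -0.2585, d' = 0.6874
Δd' = d'_Block 1 − d'_Block 2 = 0.8917 − 0.6874 = 0.2043
Block 1 has the higher sensitivity.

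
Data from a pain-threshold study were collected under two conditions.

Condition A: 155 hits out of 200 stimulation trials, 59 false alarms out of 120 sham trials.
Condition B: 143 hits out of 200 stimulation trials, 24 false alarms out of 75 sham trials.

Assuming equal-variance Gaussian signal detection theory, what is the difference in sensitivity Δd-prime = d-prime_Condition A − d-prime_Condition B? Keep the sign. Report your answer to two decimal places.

Δd-prime = -0.26

Condition A: z(0.7750) = 0.755, z(0.4917) = -0.021, d' = 0.776
Condition B: z(0.7150) = 0.568, z(0.3200) = -0.468, d' = 1.036
Δd' = d'_Condition A − d'_Condition B = 0.776 − 1.036 = -0.260
Condition B has the higher sensitivity.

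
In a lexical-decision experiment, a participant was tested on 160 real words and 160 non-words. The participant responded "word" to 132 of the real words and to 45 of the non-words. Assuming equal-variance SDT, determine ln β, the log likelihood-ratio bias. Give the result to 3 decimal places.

H = 132/160 = 0.8250
FA = 45/160 = 0.2812
Φ⁻¹(H) = 0.9346
Φ⁻¹(FA) = -0.5793
ln β = −½·[z(H)² − z(FA)²] = −0.5 × (0.8735 − 0.3356) = -0.26895

ln β = -0.269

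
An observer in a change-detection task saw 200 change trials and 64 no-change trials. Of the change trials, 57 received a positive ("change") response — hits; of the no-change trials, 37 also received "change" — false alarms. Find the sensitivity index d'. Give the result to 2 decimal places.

H = 57/200 = 0.2850
FA = 37/64 = 0.5781
z(0.2850) = -0.5681, z(0.5781) = 0.1970
d' = z(H) − z(FA) = -0.5681 − 0.1970 = -0.7651

d' = -0.77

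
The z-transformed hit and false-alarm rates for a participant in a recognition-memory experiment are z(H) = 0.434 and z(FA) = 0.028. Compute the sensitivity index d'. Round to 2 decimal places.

d' = 0.41

d' = z(H) − z(FA) = 0.434 − 0.028 = 0.406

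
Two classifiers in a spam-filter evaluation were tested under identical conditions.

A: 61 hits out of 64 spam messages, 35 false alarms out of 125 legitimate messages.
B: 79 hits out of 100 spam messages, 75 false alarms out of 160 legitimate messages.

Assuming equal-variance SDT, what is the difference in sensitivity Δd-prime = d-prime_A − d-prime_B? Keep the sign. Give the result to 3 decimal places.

A: z(0.9531) = 1.6757, z(0.2800) = -0.5828, d' = 2.2585
B: z(0.7900) = 0.8064, z(0.4688) = -0.0783, d' = 0.8847
Δd' = d'_A − d'_B = 2.2585 − 0.8847 = 1.3738
A has the higher sensitivity.

Δd-prime = 1.374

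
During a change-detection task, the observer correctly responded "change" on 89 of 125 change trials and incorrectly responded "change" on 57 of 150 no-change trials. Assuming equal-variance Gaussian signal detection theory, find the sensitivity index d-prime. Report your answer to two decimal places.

H = 89/125 = 0.7120
FA = 57/150 = 0.3800
z(H) = z(0.7120) = 0.559
z(FA) = z(0.3800) = -0.305
d' = z(H) − z(FA) = 0.559 − (-0.305) = 0.864

d-prime = 0.86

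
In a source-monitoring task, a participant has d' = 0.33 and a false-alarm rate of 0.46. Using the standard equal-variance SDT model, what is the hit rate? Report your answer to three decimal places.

hit rate = 0.591

z(false-alarm rate) = z(0.46) = -0.1004
z(H) = z(FA) + d' = -0.1004 + 0.33 = 0.2296
hit rate = Φ(0.2296) = 0.5908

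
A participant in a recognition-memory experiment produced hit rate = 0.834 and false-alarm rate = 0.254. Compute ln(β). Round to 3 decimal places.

Φ⁻¹(0.834) = 0.9701, Φ⁻¹(0.254) = -0.6620
ln β = −½·[z(H)² − z(FA)²] = −0.5 × (0.9411 − 0.4382) = -0.25145

ln β = -0.251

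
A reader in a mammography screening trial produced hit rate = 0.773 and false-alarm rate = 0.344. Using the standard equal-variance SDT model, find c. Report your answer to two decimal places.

c = -0.17

z(H) = z(0.773) = 0.749
z(FA) = z(0.344) = -0.402
c = −½·[z(H) + z(FA)] = −0.5 × (0.749 + (-0.402)) = -0.1735
c < 0: the reader has a liberal response bias.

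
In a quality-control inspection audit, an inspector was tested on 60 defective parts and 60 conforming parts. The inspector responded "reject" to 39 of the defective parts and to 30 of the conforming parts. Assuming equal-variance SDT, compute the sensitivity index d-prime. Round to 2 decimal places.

d-prime = 0.39

H = 39/60 = 0.6500
FA = 30/60 = 0.5000
Φ⁻¹(H) = Φ⁻¹(0.6500) = 0.385
Φ⁻¹(FA) = Φ⁻¹(0.5000) = 0.000
d' = z(H) − z(FA) = 0.385 − 0.000 = 0.385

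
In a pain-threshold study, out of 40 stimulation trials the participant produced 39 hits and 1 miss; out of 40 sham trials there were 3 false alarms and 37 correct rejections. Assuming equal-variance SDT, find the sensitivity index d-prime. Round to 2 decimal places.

d-prime = 3.40

H = 39/40 = 0.9750
FA = 3/40 = 0.0750
z(0.9750) = 1.9600, z(0.0750) = -1.4395
d' = z(H) − z(FA) = 1.9600 − (-1.4395) = 3.3995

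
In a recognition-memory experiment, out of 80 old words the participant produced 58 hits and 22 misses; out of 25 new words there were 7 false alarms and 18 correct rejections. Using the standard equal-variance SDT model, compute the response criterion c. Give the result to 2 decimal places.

c = -0.01

H = 58/80 = 0.7250
FA = 7/25 = 0.2800
z(H) = 0.598
z(FA) = -0.583
c = −½·[z(H) + z(FA)] = −0.5 × (0.598 + (-0.583)) = -0.0075
c < 0: the participant has a liberal response bias.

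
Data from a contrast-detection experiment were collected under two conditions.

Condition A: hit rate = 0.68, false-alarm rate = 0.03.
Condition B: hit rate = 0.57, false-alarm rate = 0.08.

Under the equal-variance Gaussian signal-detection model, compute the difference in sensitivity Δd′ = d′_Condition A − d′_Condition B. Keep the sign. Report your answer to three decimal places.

Condition A: z(0.68) = 0.4677, z(0.03) = -1.8808, d' = 2.3485
Condition B: z(0.57) = 0.1764, z(0.08) = -1.4051, d' = 1.5815
Δd' = d'_Condition A − d'_Condition B = 2.3485 − 1.5815 = 0.7670
Condition A has the higher sensitivity.

Δd′ = 0.767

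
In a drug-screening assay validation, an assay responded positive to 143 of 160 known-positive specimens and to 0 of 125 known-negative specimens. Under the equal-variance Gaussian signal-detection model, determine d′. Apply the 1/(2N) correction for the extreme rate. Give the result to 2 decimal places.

d′ = 3.90

The false-alarm rate is 0/125 = 0, so apply the 1/(2N) correction: FA → 1/(2·125) = 0.00400.
z(H) = z(0.89375) = 1.247
z(FA) = z(0.00400) = -2.652
d' = 1.247 − (-2.652) = 3.899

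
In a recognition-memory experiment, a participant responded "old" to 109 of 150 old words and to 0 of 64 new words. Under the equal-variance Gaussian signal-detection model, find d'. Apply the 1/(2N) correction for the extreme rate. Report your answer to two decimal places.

d' = 3.02

The false-alarm rate is 0/64 = 0, so apply the 1/(2N) correction: FA → 1/(2·64) = 0.00781.
z(H) = z(0.72667) = 0.603
z(FA) = z(0.00781) = -2.418
d' = 0.603 − (-2.418) = 3.021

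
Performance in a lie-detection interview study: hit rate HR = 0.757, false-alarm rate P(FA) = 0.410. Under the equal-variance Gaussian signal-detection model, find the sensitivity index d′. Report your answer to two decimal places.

z(H) = z(0.757) = 0.6967
z(FA) = z(0.410) = -0.2275
d' = z(H) − z(FA) = 0.6967 − (-0.2275) = 0.9242

d′ = 0.92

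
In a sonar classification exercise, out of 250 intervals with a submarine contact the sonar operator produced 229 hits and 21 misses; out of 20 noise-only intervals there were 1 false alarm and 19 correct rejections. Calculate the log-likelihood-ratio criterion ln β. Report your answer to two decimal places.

ln β = 0.40

H = 229/250 = 0.9160
FA = 1/20 = 0.0500
z(H) = z(0.9160) = 1.379
z(FA) = z(0.0500) = -1.645
ln β = −½·[z(H)² − z(FA)²] = −0.5 × (1.902 − 2.706) = 0.402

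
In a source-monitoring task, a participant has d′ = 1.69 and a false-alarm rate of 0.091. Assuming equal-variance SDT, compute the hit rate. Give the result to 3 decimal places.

hit rate = 0.639

z(false-alarm rate) = z(0.091) = -1.3346
z(H) = z(FA) + d' = -1.3346 + 1.69 = 0.3554
hit rate = Φ(0.3554) = 0.6389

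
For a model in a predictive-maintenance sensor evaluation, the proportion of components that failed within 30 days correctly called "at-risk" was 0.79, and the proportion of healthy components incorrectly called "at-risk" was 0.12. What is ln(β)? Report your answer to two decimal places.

ln β = 0.37

z(H) = 0.806
z(FA) = -1.175
ln β = −½·[z(H)² − z(FA)²] = −0.5 × (0.650 − 1.381) = 0.3655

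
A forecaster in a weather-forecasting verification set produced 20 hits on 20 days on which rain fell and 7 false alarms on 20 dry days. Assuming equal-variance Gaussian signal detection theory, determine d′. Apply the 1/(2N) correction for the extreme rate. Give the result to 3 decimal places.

The hit rate is 20/20 = 1, so apply the 1/(2N) correction: H → 1 − 1/(2·20) = 0.97500.
z(H) = z(0.97500) = 1.9600
z(FA) = z(0.35000) = -0.3853
d' = 1.9600 − (-0.3853) = 2.3453

d′ = 2.345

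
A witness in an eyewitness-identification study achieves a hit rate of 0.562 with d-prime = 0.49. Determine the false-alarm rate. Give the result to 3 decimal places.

false-alarm rate = 0.369

z(hit rate) = z(0.562) = 0.1560
z(FA) = z(H) − d' = 0.1560 − 0.49 = -0.3340
false-alarm rate = Φ(-0.3340) = 0.3692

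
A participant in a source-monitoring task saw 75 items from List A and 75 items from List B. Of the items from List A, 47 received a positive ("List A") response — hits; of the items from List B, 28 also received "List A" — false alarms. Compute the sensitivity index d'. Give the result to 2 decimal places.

H = 47/75 = 0.6267
FA = 28/75 = 0.3733
Φ⁻¹(0.6267) = 0.3231, Φ⁻¹(0.3733) = -0.3231
d' = z(H) − z(FA) = 0.3231 − (-0.3231) = 0.6462

d' = 0.65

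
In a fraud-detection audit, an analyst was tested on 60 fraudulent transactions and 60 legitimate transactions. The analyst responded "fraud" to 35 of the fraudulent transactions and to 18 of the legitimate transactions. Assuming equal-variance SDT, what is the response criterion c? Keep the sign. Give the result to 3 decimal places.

H = 35/60 = 0.5833
FA = 18/60 = 0.3000
z(0.5833) = 0.2103, z(0.3000) = -0.5244
c = −½·[z(H) + z(FA)] = −0.5 × (0.2103 + (-0.5244)) = 0.15705
c > 0: the analyst has a conservative response bias.

c = 0.157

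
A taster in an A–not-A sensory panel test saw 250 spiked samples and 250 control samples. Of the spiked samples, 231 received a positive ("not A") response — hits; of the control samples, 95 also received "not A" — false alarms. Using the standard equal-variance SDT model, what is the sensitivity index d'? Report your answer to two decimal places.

H = 231/250 = 0.9240
FA = 95/250 = 0.3800
Φ⁻¹(H) = Φ⁻¹(0.9240) = 1.4325
Φ⁻¹(FA) = Φ⁻¹(0.3800) = -0.3055
d' = z(H) − z(FA) = 1.4325 − (-0.3055) = 1.7380

d' = 1.74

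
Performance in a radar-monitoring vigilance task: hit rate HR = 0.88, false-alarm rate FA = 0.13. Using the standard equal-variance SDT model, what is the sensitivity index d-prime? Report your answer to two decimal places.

Φ⁻¹(0.88) = 1.175, Φ⁻¹(0.13) = -1.126
d' = z(H) − z(FA) = 1.175 − (-1.126) = 2.301

d-prime = 2.30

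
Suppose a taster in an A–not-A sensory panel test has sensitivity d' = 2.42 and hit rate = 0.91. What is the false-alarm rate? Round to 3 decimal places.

z(hit rate) = z(0.91) = 1.3408
z(FA) = z(H) − d' = 1.3408 − 2.42 = -1.0792
false-alarm rate = Φ(-1.0792) = 0.1402

false-alarm rate = 0.140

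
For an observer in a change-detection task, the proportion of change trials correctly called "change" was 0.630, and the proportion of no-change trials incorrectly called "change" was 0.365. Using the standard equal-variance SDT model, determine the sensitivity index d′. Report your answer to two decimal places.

z(H) = z(0.630) = 0.3319
z(FA) = z(0.365) = -0.3451
d' = z(H) − z(FA) = 0.3319 − (-0.3451) = 0.6770

d′ = 0.68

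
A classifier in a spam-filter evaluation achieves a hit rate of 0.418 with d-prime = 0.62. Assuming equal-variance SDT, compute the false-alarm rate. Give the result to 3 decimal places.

false-alarm rate = 0.204

z(hit rate) = z(0.418) = -0.2070
z(FA) = z(H) − d' = -0.2070 − 0.62 = -0.8270
false-alarm rate = Φ(-0.8270) = 0.2041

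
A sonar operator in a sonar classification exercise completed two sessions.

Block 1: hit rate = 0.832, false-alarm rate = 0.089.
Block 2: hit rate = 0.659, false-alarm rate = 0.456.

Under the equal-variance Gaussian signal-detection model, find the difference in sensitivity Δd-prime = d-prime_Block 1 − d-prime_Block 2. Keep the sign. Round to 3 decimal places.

Δd-prime = 1.789

Block 1: z(0.832) = 0.9621, z(0.089) = -1.3469, d' = 2.3090
Block 2: z(0.659) = 0.4097, z(0.456) = -0.1105, d' = 0.5202
Δd' = d'_Block 1 − d'_Block 2 = 2.3090 − 0.5202 = 1.7888
Block 1 has the higher sensitivity.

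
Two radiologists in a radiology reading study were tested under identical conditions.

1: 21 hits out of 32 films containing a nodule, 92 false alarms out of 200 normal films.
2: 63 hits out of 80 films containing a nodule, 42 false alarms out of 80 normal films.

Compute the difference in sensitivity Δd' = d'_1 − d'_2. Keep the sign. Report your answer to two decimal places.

Δd' = -0.23

1: z(0.6562) = 0.402, z(0.4600) = -0.100, d' = 0.502
2: z(0.7875) = 0.798, z(0.5250) = 0.063, d' = 0.735
Δd' = d'_1 − d'_2 = 0.502 − 0.735 = -0.233
2 has the higher sensitivity.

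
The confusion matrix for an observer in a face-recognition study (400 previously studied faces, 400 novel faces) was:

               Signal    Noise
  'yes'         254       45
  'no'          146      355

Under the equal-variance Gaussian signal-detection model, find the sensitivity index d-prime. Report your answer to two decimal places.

H = 254/400 = 0.6350
FA = 45/400 = 0.1125
Φ⁻¹(H) = Φ⁻¹(0.6350) = 0.345
Φ⁻¹(FA) = Φ⁻¹(0.1125) = -1.213
d' = z(H) − z(FA) = 0.345 − (-1.213) = 1.558

d-prime = 1.56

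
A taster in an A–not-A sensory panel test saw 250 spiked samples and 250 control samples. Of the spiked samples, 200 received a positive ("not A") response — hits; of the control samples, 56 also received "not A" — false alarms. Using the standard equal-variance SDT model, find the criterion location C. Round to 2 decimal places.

C = -0.04

H = 200/250 = 0.8000
FA = 56/250 = 0.2240
z(H) = 0.842
z(FA) = -0.759
c = −½·[z(H) + z(FA)] = −0.5 × (0.842 + (-0.759)) = -0.0415
c < 0: the taster has a liberal response bias.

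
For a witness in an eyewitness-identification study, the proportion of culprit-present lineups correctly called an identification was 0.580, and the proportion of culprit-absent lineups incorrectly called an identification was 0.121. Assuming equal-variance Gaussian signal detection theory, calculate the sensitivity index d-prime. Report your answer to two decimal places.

d-prime = 1.37

Φ⁻¹(H) = 0.2019
Φ⁻¹(FA) = -1.1700
d' = z(H) − z(FA) = 0.2019 − (-1.1700) = 1.3719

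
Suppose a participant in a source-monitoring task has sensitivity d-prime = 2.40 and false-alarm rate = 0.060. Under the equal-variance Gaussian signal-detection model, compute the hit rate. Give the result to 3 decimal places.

hit rate = 0.801

z(false-alarm rate) = z(0.060) = -1.5548
z(H) = z(FA) + d' = -1.5548 + 2.40 = 0.8452
hit rate = Φ(0.8452) = 0.8010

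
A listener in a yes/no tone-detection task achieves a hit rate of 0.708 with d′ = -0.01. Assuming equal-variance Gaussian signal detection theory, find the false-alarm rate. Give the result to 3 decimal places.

false-alarm rate = 0.711

z(hit rate) = z(0.708) = 0.5476
z(FA) = z(H) − d' = 0.5476 − (-0.01) = 0.5576
false-alarm rate = Φ(0.5576) = 0.7114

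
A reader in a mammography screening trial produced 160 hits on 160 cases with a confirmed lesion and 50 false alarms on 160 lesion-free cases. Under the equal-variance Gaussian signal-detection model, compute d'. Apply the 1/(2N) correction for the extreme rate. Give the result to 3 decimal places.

d' = 3.223

The hit rate is 160/160 = 1, so apply the 1/(2N) correction: H → 1 − 1/(2·160) = 0.99687.
z(H) = z(0.99687) = 2.7338
z(FA) = z(0.31250) = -0.4888
d' = 2.7338 − (-0.4888) = 3.2226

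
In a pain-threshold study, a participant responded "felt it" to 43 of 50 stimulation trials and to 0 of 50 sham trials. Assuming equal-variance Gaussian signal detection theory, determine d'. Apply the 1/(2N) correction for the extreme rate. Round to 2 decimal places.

The false-alarm rate is 0/50 = 0, so apply the 1/(2N) correction: FA → 1/(2·50) = 0.01000.
z(H) = z(0.86000) = 1.080
z(FA) = z(0.01000) = -2.326
d' = 1.080 − (-2.326) = 3.406

d' = 3.41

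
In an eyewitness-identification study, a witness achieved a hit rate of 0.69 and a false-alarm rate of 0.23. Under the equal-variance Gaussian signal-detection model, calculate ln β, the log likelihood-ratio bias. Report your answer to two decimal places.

ln β = 0.15

z(0.69) = 0.496, z(0.23) = -0.739
ln β = −½·[z(H)² − z(FA)²] = −0.5 × (0.246 − 0.546) = 0.150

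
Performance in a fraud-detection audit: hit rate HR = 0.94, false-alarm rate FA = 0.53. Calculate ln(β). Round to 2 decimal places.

ln β = -1.21

z(0.94) = 1.555, z(0.53) = 0.075
ln β = −½·[z(H)² − z(FA)²] = −0.5 × (2.418 − 0.006) = -1.206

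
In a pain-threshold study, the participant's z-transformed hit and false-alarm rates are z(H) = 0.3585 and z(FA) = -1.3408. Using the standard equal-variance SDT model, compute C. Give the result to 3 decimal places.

c = −½·[z(H) + z(FA)] = −½·(0.3585 + (-1.3408)) = 0.49115
c > 0: the participant has a conservative response bias.

C = 0.491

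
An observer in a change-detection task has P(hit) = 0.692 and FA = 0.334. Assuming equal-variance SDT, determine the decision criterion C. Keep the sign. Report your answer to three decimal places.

Φ⁻¹(H) = Φ⁻¹(0.692) = 0.5015
Φ⁻¹(FA) = Φ⁻¹(0.334) = -0.4289
c = −½·[z(H) + z(FA)] = −0.5 × (0.5015 + (-0.4289)) = -0.0363

C = -0.036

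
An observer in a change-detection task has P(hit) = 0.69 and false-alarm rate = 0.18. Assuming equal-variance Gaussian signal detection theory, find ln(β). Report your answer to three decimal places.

ln β = 0.296

z(0.69) = 0.4959, z(0.18) = -0.9154
ln β = −½·[z(H)² − z(FA)²] = −0.5 × (0.2459 − 0.8380) = 0.29605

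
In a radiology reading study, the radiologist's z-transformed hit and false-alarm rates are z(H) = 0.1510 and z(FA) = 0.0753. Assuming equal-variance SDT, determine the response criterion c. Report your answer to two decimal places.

c = -0.11

c = −½·[z(H) + z(FA)] = −½·(0.1510 + 0.0753) = -0.11315
c < 0: the radiologist has a liberal response bias.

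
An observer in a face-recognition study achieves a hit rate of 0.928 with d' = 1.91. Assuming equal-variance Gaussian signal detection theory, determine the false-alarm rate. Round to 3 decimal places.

false-alarm rate = 0.327

z(hit rate) = z(0.928) = 1.4611
z(FA) = z(H) − d' = 1.4611 − 1.91 = -0.4489
false-alarm rate = Φ(-0.4489) = 0.3268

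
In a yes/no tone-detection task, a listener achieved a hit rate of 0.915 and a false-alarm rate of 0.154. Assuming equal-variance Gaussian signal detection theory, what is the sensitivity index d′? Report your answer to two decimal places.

Φ⁻¹(H) = Φ⁻¹(0.915) = 1.3722
Φ⁻¹(FA) = Φ⁻¹(0.154) = -1.0194
d' = z(H) − z(FA) = 1.3722 − (-1.0194) = 2.3916

d′ = 2.39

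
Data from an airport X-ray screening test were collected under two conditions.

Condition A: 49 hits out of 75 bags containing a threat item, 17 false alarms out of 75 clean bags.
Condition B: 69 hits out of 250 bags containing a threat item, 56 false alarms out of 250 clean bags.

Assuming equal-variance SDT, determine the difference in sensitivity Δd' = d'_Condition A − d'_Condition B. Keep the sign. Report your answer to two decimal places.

Condition A: z(0.6533) = 0.394, z(0.2267) = -0.750, d' = 1.144
Condition B: z(0.2760) = -0.595, z(0.2240) = -0.759, d' = 0.164
Δd' = d'_Condition A − d'_Condition B = 1.144 − 0.164 = 0.980
Condition A has the higher sensitivity.

Δd' = 0.98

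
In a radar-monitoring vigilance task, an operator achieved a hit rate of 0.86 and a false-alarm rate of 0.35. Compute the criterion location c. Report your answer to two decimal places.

z(H) = z(0.86) = 1.080
z(FA) = z(0.35) = -0.385
c = −½·[z(H) + z(FA)] = −0.5 × (1.080 + (-0.385)) = -0.3475
c < 0: the operator has a liberal response bias.

c = -0.35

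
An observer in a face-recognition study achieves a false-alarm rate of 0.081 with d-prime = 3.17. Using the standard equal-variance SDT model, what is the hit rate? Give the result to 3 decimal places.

hit rate = 0.962

z(false-alarm rate) = z(0.081) = -1.3984
z(H) = z(FA) + d' = -1.3984 + 3.17 = 1.7716
hit rate = Φ(1.7716) = 0.9618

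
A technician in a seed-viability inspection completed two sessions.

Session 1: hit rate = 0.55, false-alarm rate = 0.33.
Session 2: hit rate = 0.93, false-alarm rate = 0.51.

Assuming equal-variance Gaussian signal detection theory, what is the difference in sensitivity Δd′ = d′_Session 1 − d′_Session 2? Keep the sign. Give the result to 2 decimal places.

Session 1: z(0.55) = 0.126, z(0.33) = -0.440, d' = 0.566
Session 2: z(0.93) = 1.476, z(0.51) = 0.025, d' = 1.451
Δd' = d'_Session 1 − d'_Session 2 = 0.566 − 1.451 = -0.885
Session 2 has the higher sensitivity.

Δd′ = -0.89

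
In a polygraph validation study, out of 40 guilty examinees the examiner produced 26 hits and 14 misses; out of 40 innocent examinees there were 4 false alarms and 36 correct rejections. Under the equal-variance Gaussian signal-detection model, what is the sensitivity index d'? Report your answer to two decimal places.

H = 26/40 = 0.6500
FA = 4/40 = 0.1000
z(H) = z(0.6500) = 0.3853
z(FA) = z(0.1000) = -1.2816
d' = z(H) − z(FA) = 0.3853 − (-1.2816) = 1.6669

d' = 1.67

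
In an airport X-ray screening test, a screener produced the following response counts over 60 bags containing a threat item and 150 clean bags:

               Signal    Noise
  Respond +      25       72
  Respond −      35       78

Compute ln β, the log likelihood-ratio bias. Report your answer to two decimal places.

H = 25/60 = 0.4167
FA = 72/150 = 0.4800
z(H) = -0.210
z(FA) = -0.050
ln β = −½·[z(H)² − z(FA)²] = −0.5 × (0.044 − 0.003) = -0.0205

ln β = -0.02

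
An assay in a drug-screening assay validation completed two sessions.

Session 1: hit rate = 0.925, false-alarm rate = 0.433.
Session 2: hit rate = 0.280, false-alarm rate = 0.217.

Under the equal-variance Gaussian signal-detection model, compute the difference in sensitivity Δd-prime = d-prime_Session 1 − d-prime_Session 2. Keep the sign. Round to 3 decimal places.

Δd-prime = 1.409

Session 1: z(0.925) = 1.4395, z(0.433) = -0.1687, d' = 1.6082
Session 2: z(0.280) = -0.5828, z(0.217) = -0.7824, d' = 0.1996
Δd' = d'_Session 1 − d'_Session 2 = 1.6082 − 0.1996 = 1.4086
Session 1 has the higher sensitivity.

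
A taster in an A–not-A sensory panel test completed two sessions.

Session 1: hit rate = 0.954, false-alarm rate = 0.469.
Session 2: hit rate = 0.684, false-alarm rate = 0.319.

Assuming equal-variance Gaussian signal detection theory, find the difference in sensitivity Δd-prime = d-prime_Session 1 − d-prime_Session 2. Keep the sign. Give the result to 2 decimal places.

Session 1: z(0.954) = 1.685, z(0.469) = -0.078, d' = 1.763
Session 2: z(0.684) = 0.479, z(0.319) = -0.470, d' = 0.949
Δd' = d'_Session 1 − d'_Session 2 = 1.763 − 0.949 = 0.814
Session 1 has the higher sensitivity.

Δd-prime = 0.81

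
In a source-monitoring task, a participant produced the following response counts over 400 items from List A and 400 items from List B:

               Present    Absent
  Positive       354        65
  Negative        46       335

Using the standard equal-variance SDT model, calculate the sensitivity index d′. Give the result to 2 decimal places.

d′ = 2.18

H = 354/400 = 0.8850
FA = 65/400 = 0.1625
Φ⁻¹(0.8850) = 1.200, Φ⁻¹(0.1625) = -0.984
d' = z(H) − z(FA) = 1.200 − (-0.984) = 2.184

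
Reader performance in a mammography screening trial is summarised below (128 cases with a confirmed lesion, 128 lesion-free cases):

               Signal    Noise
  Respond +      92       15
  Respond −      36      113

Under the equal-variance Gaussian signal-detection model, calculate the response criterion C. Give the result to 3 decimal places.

C = 0.305

H = 92/128 = 0.7188
FA = 15/128 = 0.1172
z(H) = 0.5793
z(FA) = -1.1891
c = −½·[z(H) + z(FA)] = −0.5 × (0.5793 + (-1.1891)) = 0.3049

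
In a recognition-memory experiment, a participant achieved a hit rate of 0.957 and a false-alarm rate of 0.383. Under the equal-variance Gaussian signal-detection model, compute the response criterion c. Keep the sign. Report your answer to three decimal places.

c = -0.710

Φ⁻¹(H) = 1.7169
Φ⁻¹(FA) = -0.2976
c = −½·[z(H) + z(FA)] = −0.5 × (1.7169 + (-0.2976)) = -0.70965
c < 0: the participant has a liberal response bias.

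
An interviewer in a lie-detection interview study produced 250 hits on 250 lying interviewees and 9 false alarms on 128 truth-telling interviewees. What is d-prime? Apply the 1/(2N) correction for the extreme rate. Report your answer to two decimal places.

The hit rate is 250/250 = 1, so apply the 1/(2N) correction: H → 1 − 1/(2·250) = 0.99800.
z(H) = z(0.99800) = 2.878
z(FA) = z(0.07031) = -1.473
d' = 2.878 − (-1.473) = 4.351

d-prime = 4.35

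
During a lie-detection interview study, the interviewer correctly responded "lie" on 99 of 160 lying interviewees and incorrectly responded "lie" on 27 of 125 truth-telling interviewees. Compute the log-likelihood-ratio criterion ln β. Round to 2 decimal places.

ln β = 0.26

H = 99/160 = 0.6188
FA = 27/125 = 0.2160
Φ⁻¹(H) = 0.302
Φ⁻¹(FA) = -0.786
ln β = −½·[z(H)² − z(FA)²] = −0.5 × (0.091 − 0.618) = 0.2635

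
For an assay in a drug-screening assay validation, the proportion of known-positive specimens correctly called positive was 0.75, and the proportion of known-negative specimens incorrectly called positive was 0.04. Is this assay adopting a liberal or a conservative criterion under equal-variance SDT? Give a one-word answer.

conservative

z(H) = 0.674, z(FA) = -1.751
c = −½·(z(H) + z(FA)) = 0.5385
c > 0 → conservative criterion (biased toward responding “no”).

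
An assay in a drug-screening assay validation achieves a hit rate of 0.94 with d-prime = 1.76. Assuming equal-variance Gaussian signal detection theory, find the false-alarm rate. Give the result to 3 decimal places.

z(hit rate) = z(0.94) = 1.5548
z(FA) = z(H) − d' = 1.5548 − 1.76 = -0.2052
false-alarm rate = Φ(-0.2052) = 0.4187

false-alarm rate = 0.419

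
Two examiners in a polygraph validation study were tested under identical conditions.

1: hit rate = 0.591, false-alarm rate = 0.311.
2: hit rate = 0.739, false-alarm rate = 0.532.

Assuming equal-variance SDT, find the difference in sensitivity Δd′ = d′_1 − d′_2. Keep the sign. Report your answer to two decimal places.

1: z(0.591) = 0.230, z(0.311) = -0.493, d' = 0.723
2: z(0.739) = 0.640, z(0.532) = 0.080, d' = 0.560
Δd' = d'_1 − d'_2 = 0.723 − 0.560 = 0.163
1 has the higher sensitivity.

Δd′ = 0.16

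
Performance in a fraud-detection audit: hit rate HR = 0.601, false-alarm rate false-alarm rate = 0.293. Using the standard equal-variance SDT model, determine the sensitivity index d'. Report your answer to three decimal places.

d' = 0.801

z(0.601) = 0.2559, z(0.293) = -0.5446
d' = z(H) − z(FA) = 0.2559 − (-0.5446) = 0.8005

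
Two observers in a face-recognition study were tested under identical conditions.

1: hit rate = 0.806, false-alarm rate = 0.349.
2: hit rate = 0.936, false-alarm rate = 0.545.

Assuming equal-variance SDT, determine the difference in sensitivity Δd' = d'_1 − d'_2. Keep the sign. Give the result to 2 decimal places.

Δd' = -0.16

1: z(0.806) = 0.863, z(0.349) = -0.388, d' = 1.251
2: z(0.936) = 1.522, z(0.545) = 0.113, d' = 1.409
Δd' = d'_1 − d'_2 = 1.251 − 1.409 = -0.158
2 has the higher sensitivity.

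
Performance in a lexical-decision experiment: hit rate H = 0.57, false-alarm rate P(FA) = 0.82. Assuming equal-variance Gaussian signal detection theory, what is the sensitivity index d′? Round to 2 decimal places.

d′ = -0.74

Φ⁻¹(H) = Φ⁻¹(0.57) = 0.1764
Φ⁻¹(FA) = Φ⁻¹(0.82) = 0.9154
d' = z(H) − z(FA) = 0.1764 − 0.9154 = -0.7390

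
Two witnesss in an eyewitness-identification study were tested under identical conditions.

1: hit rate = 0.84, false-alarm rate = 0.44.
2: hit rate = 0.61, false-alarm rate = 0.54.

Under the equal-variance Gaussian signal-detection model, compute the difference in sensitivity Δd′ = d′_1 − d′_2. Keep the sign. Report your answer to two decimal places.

Δd′ = 0.97

1: z(0.84) = 0.994, z(0.44) = -0.151, d' = 1.145
2: z(0.61) = 0.279, z(0.54) = 0.100, d' = 0.179
Δd' = d'_1 − d'_2 = 1.145 − 0.179 = 0.966
1 has the higher sensitivity.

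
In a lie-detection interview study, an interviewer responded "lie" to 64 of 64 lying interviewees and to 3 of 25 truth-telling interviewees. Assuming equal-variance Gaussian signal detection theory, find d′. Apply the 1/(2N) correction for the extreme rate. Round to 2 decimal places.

The hit rate is 64/64 = 1, so apply the 1/(2N) correction: H → 1 − 1/(2·64) = 0.99219.
z(H) = z(0.99219) = 2.418
z(FA) = z(0.12000) = -1.175
d' = 2.418 − (-1.175) = 3.593

d′ = 3.59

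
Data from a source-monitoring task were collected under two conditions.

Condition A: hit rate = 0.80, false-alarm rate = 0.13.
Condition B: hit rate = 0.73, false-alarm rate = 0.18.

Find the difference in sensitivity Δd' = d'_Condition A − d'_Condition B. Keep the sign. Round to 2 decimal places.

Δd' = 0.44

Condition A: z(0.80) = 0.842, z(0.13) = -1.126, d' = 1.968
Condition B: z(0.73) = 0.613, z(0.18) = -0.915, d' = 1.528
Δd' = d'_Condition A − d'_Condition B = 1.968 − 1.528 = 0.440
Condition A has the higher sensitivity.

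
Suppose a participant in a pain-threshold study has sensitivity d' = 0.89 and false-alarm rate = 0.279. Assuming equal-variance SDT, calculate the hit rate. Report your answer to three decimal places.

z(false-alarm rate) = z(0.279) = -0.5858
z(H) = z(FA) + d' = -0.5858 + 0.89 = 0.3042
hit rate = Φ(0.3042) = 0.6195

hit rate = 0.620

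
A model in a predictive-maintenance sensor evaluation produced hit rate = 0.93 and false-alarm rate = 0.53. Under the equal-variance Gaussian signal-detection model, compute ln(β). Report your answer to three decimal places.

ln β = -1.086

Φ⁻¹(H) = 1.4758
Φ⁻¹(FA) = 0.0753
ln β = −½·[z(H)² − z(FA)²] = −0.5 × (2.1780 − 0.0057) = -1.08615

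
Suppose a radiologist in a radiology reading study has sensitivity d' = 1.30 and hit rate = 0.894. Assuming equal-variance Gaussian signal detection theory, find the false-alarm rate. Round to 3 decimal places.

z(hit rate) = z(0.894) = 1.2481
z(FA) = z(H) − d' = 1.2481 − 1.30 = -0.0519
false-alarm rate = Φ(-0.0519) = 0.4793

false-alarm rate = 0.479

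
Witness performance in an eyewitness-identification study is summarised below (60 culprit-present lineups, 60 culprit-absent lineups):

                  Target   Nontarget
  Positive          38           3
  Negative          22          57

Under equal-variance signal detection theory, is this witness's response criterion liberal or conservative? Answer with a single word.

conservative

z(H) = 0.341, z(FA) = -1.645
c = −½·(z(H) + z(FA)) = 0.652
c > 0 → conservative criterion (biased toward responding “no”).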